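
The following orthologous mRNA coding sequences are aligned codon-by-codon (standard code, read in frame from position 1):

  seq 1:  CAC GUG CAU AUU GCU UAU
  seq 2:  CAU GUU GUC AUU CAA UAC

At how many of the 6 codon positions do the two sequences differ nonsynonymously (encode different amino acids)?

2

Codon 1: CAC His / CAU His — synonymous.
Codon 2: GUG Val / GUU Val — synonymous.
Codon 3: CAU His / GUC Val — nonsynonymous.
Codon 4: AUU Ile / AUU Ile — identical.
Codon 5: GCU Ala / CAA Gln — nonsynonymous.
Codon 6: UAU Tyr / UAC Tyr — synonymous.
Nonsynonymous differences: 2.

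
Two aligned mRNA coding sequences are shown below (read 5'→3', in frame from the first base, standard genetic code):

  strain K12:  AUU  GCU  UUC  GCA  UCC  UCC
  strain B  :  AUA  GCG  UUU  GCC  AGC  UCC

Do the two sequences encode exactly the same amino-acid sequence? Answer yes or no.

Codon 1: AUU Ile / AUA Ile — synonymous.
Codon 2: GCU Ala / GCG Ala — synonymous.
Codon 3: UUC Phe / UUU Phe — synonymous.
Codon 4: GCA Ala / GCC Ala — synonymous.
Codon 5: UCC Ser / AGC Ser — synonymous.
Codon 6: UCC Ser / UCC Ser — identical.
Nonsynonymous differences: 0 → same protein.

yes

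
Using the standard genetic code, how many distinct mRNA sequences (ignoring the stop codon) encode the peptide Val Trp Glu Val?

Val: 4 codons.
Trp: 1 codon.
Glu: 2 codons.
Val: 4 codons.
4 × 1 × 2 × 4 = 32.

32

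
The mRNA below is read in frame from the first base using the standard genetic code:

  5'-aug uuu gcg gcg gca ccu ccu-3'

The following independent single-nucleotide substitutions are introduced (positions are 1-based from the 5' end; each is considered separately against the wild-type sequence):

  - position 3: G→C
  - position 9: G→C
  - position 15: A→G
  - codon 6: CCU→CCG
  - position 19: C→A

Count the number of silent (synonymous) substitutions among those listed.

3

Codon 1: AUG (Met) → AUC (Ile) — missense.
Codon 3: GCG (Ala) → GCC (Ala) — synonymous.
Codon 5: GCA (Ala) → GCG (Ala) — synonymous.
Codon 6: CCU (Pro) → CCG (Pro) — synonymous.
Codon 7: CCU (Pro) → ACU (Thr) — missense.
Synonymous: 3 of 5.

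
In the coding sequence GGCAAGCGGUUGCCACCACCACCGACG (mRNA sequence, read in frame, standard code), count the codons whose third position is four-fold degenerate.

7

Codon 1 GGC (Gly): third position 4-fold.
Codon 2 AAG (Lys): third position 2-fold.
Codon 3 CGG (Arg): third position 4-fold.
Codon 4 UUG (Leu): third position 2-fold.
Codon 5 CCA (Pro): third position 4-fold.
Codon 6 CCA (Pro): third position 4-fold.
Codon 7 CCA (Pro): third position 4-fold.
Codon 8 CCG (Pro): third position 4-fold.
Codon 9 ACG (Thr): third position 4-fold.
Four-fold degenerate third positions: 7.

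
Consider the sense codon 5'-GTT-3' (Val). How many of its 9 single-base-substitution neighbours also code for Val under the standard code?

Position 1: none → 0 synonymous.
Position 2: none → 0 synonymous.
Position 3: GTC, GTA, GTG → 3 synonymous.
Total: 0 + 0 + 3 = 3.

3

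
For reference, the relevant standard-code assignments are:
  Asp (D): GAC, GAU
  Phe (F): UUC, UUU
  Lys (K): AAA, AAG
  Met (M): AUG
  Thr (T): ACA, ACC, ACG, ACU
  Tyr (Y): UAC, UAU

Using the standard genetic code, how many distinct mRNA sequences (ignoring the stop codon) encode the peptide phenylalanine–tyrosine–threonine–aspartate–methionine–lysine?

64

Phe: 2 codons.
Tyr: 2 codons.
Thr: 4 codons.
Asp: 2 codons.
Met: 1 codon.
Lys: 2 codons.
2 × 2 × 4 × 2 × 1 × 2 = 64.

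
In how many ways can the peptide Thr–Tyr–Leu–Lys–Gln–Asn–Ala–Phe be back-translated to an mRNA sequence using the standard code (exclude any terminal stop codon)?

Thr: 4 codons.
Tyr: 2 codons.
Leu: 6 codons.
Lys: 2 codons.
Gln: 2 codons.
Asn: 2 codons.
Ala: 4 codons.
Phe: 2 codons.
4 × 2 × 6 × 2 × 2 × 2 × 4 × 2 = 3072.

3072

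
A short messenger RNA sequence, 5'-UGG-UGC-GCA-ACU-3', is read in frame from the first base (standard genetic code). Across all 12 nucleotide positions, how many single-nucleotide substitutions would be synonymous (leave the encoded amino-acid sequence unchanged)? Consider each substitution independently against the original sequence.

Codon 1 (UGG, Trp): 0 synonymous substitutions.
Codon 2 (UGC, Cys): 1 synonymous substitution.
Codon 3 (GCA, Ala): 3 synonymous substitutions.
Codon 4 (ACU, Thr): 3 synonymous substitutions.
Total: 0 + 1 + 3 + 3 = 7.

7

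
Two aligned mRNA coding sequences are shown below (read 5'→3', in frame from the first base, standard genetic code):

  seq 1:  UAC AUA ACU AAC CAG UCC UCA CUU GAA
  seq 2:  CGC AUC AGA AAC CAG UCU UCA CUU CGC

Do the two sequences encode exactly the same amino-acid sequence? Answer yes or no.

no

Codon 1: UAC Tyr / CGC Arg — nonsynonymous.
Codon 2: AUA Ile / AUC Ile — synonymous.
Codon 3: ACU Thr / AGA Arg — nonsynonymous.
Codon 4: AAC Asn / AAC Asn — identical.
Codon 5: CAG Gln / CAG Gln — identical.
Codon 6: UCC Ser / UCU Ser — synonymous.
Codon 7: UCA Ser / UCA Ser — identical.
Codon 8: CUU Leu / CUU Leu — identical.
Codon 9: GAA Glu / CGC Arg — nonsynonymous.
Nonsynonymous differences: 3 → different protein.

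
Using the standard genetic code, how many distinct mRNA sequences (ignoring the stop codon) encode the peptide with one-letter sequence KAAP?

Lys: 2 codons.
Ala: 4 codons.
Ala: 4 codons.
Pro: 4 codons.
2 × 4 × 4 × 4 = 128.

128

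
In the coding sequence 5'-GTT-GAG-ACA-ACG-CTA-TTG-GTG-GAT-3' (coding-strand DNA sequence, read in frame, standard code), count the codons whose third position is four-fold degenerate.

Codon 1 GTT (Val): third position 4-fold.
Codon 2 GAG (Glu): third position 2-fold.
Codon 3 ACA (Thr): third position 4-fold.
Codon 4 ACG (Thr): third position 4-fold.
Codon 5 CTA (Leu): third position 4-fold.
Codon 6 TTG (Leu): third position 2-fold.
Codon 7 GTG (Val): third position 4-fold.
Codon 8 GAT (Asp): third position 2-fold.
Four-fold degenerate third positions: 5.

5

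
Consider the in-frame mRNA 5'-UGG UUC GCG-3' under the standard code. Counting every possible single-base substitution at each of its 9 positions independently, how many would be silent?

4

Codon 1 (UGG, Trp): 0 synonymous substitutions.
Codon 2 (UUC, Phe): 1 synonymous substitution.
Codon 3 (GCG, Ala): 3 synonymous substitutions.
Total: 0 + 1 + 3 = 4.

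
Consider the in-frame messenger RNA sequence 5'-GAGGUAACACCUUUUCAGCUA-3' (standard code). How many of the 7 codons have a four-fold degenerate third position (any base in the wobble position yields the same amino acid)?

Codon 1 GAG (Glu): third position 2-fold.
Codon 2 GUA (Val): third position 4-fold.
Codon 3 ACA (Thr): third position 4-fold.
Codon 4 CCU (Pro): third position 4-fold.
Codon 5 UUU (Phe): third position 2-fold.
Codon 6 CAG (Gln): third position 2-fold.
Codon 7 CUA (Leu): third position 4-fold.
Four-fold degenerate third positions: 4.

4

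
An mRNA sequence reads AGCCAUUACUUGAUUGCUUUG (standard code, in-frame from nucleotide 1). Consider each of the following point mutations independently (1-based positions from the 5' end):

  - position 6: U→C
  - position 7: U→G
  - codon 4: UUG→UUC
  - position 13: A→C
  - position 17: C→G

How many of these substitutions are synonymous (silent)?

Codon 2: CAU (His) → CAC (His) — synonymous.
Codon 3: UAC (Tyr) → GAC (Asp) — missense.
Codon 4: UUG (Leu) → UUC (Phe) — missense.
Codon 5: AUU (Ile) → CUU (Leu) — missense.
Codon 6: GCU (Ala) → GGU (Gly) — missense.
Synonymous: 1 of 5.

1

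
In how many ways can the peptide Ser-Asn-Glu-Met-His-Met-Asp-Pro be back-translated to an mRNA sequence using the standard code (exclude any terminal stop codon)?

384

Ser: 6 codons.
Asn: 2 codons.
Glu: 2 codons.
Met: 1 codon.
His: 2 codons.
Met: 1 codon.
Asp: 2 codons.
Pro: 4 codons.
6 × 2 × 2 × 1 × 2 × 1 × 2 × 4 = 384.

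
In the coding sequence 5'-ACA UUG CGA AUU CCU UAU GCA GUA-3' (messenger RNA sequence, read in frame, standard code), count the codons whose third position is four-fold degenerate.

Codon 1 ACA (Thr): third position 4-fold.
Codon 2 UUG (Leu): third position 2-fold.
Codon 3 CGA (Arg): third position 4-fold.
Codon 4 AUU (Ile): third position 3-fold.
Codon 5 CCU (Pro): third position 4-fold.
Codon 6 UAU (Tyr): third position 2-fold.
Codon 7 GCA (Ala): third position 4-fold.
Codon 8 GUA (Val): third position 4-fold.
Four-fold degenerate third positions: 5.

5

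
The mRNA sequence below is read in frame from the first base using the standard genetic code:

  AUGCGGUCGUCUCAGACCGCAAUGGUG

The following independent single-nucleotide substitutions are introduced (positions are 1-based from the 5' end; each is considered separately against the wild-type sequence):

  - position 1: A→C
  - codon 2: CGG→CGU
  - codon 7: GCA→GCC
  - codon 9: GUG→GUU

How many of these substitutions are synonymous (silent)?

Codon 1: AUG (Met) → CUG (Leu) — missense.
Codon 2: CGG (Arg) → CGU (Arg) — synonymous.
Codon 7: GCA (Ala) → GCC (Ala) — synonymous.
Codon 9: GUG (Val) → GUU (Val) — synonymous.
Synonymous: 3 of 4.

3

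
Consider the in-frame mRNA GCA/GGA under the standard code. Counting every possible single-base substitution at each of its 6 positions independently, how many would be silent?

6

Codon 1 (GCA, Ala): 3 synonymous substitutions.
Codon 2 (GGA, Gly): 3 synonymous substitutions.
Total: 3 + 3 = 6.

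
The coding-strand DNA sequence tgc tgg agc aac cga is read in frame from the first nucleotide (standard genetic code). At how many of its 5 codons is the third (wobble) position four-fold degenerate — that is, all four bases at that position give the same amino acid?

1

Codon 1 TGC (Cys): third position 2-fold.
Codon 2 TGG (Trp): third position 1-fold.
Codon 3 AGC (Ser): third position 2-fold.
Codon 4 AAC (Asn): third position 2-fold.
Codon 5 CGA (Arg): third position 4-fold.
Four-fold degenerate third positions: 1.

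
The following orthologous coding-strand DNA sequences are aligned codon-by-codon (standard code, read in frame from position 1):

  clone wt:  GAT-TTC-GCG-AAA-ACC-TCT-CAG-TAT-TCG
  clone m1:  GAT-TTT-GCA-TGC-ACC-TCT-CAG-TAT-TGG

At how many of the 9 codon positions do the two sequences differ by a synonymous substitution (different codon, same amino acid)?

Codon 1: GAT Asp / GAT Asp — identical.
Codon 2: TTC Phe / TTT Phe — synonymous.
Codon 3: GCG Ala / GCA Ala — synonymous.
Codon 4: AAA Lys / TGC Cys — nonsynonymous.
Codon 5: ACC Thr / ACC Thr — identical.
Codon 6: TCT Ser / TCT Ser — identical.
Codon 7: CAG Gln / CAG Gln — identical.
Codon 8: TAT Tyr / TAT Tyr — identical.
Codon 9: TCG Ser / TGG Trp — nonsynonymous.
Synonymous differences: 2.

2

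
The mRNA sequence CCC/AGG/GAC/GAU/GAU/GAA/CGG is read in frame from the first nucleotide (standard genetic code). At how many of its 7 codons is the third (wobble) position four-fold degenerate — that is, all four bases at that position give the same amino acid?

Codon 1 CCC (Pro): third position 4-fold.
Codon 2 AGG (Arg): third position 2-fold.
Codon 3 GAC (Asp): third position 2-fold.
Codon 4 GAU (Asp): third position 2-fold.
Codon 5 GAU (Asp): third position 2-fold.
Codon 6 GAA (Glu): third position 2-fold.
Codon 7 CGG (Arg): third position 4-fold.
Four-fold degenerate third positions: 2.

2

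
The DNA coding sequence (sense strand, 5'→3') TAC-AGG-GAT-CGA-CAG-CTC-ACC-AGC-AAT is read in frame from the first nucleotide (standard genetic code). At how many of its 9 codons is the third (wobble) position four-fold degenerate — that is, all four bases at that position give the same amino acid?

Codon 1 TAC (Tyr): third position 2-fold.
Codon 2 AGG (Arg): third position 2-fold.
Codon 3 GAT (Asp): third position 2-fold.
Codon 4 CGA (Arg): third position 4-fold.
Codon 5 CAG (Gln): third position 2-fold.
Codon 6 CTC (Leu): third position 4-fold.
Codon 7 ACC (Thr): third position 4-fold.
Codon 8 AGC (Ser): third position 2-fold.
Codon 9 AAT (Asn): third position 2-fold.
Four-fold degenerate third positions: 3.

3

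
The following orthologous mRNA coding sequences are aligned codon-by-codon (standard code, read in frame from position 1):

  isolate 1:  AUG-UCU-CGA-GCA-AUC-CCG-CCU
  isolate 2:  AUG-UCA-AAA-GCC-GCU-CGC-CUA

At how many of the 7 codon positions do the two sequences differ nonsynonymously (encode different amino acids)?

4

Codon 1: AUG Met / AUG Met — identical.
Codon 2: UCU Ser / UCA Ser — synonymous.
Codon 3: CGA Arg / AAA Lys — nonsynonymous.
Codon 4: GCA Ala / GCC Ala — synonymous.
Codon 5: AUC Ile / GCU Ala — nonsynonymous.
Codon 6: CCG Pro / CGC Arg — nonsynonymous.
Codon 7: CCU Pro / CUA Leu — nonsynonymous.
Nonsynonymous differences: 4.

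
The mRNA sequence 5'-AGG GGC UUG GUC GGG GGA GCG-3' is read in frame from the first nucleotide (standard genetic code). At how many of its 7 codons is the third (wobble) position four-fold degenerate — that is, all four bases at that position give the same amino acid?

Codon 1 AGG (Arg): third position 2-fold.
Codon 2 GGC (Gly): third position 4-fold.
Codon 3 UUG (Leu): third position 2-fold.
Codon 4 GUC (Val): third position 4-fold.
Codon 5 GGG (Gly): third position 4-fold.
Codon 6 GGA (Gly): third position 4-fold.
Codon 7 GCG (Ala): third position 4-fold.
Four-fold degenerate third positions: 5.

5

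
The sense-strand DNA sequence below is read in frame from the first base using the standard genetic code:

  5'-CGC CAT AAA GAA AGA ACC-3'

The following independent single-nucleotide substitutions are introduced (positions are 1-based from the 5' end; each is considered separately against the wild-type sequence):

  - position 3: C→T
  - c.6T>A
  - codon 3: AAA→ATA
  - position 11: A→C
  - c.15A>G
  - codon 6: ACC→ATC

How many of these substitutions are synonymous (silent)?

Codon 1: CGC (Arg) → CGT (Arg) — synonymous.
Codon 2: CAT (His) → CAA (Gln) — missense.
Codon 3: AAA (Lys) → ATA (Ile) — missense.
Codon 4: GAA (Glu) → GCA (Ala) — missense.
Codon 5: AGA (Arg) → AGG (Arg) — synonymous.
Codon 6: ACC (Thr) → ATC (Ile) — missense.
Synonymous: 2 of 6.

2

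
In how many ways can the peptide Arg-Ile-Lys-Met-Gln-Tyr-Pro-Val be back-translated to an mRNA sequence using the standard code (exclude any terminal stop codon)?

2304

Arg: 6 codons.
Ile: 3 codons.
Lys: 2 codons.
Met: 1 codon.
Gln: 2 codons.
Tyr: 2 codons.
Pro: 4 codons.
Val: 4 codons.
6 × 3 × 2 × 1 × 2 × 2 × 4 × 4 = 2304.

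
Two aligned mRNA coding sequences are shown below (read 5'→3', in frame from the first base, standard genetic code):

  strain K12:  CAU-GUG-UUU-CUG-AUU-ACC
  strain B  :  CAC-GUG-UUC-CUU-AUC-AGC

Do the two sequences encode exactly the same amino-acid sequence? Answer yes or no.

Codon 1: CAU His / CAC His — synonymous.
Codon 2: GUG Val / GUG Val — identical.
Codon 3: UUU Phe / UUC Phe — synonymous.
Codon 4: CUG Leu / CUU Leu — synonymous.
Codon 5: AUU Ile / AUC Ile — synonymous.
Codon 6: ACC Thr / AGC Ser — nonsynonymous.
Nonsynonymous differences: 1 → different protein.

no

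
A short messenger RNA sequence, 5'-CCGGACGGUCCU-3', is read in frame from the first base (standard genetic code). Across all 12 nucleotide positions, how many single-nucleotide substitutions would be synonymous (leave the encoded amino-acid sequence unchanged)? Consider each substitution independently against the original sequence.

Codon 1 (CCG, Pro): 3 synonymous substitutions.
Codon 2 (GAC, Asp): 1 synonymous substitution.
Codon 3 (GGU, Gly): 3 synonymous substitutions.
Codon 4 (CCU, Pro): 3 synonymous substitutions.
Total: 3 + 1 + 3 + 3 = 10.

10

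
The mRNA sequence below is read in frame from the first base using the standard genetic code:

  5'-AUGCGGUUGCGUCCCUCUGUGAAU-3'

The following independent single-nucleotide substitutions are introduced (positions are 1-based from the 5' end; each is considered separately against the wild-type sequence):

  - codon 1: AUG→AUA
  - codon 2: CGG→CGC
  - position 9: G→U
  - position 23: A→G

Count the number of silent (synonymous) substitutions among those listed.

Codon 1: AUG (Met) → AUA (Ile) — missense.
Codon 2: CGG (Arg) → CGC (Arg) — synonymous.
Codon 3: UUG (Leu) → UUU (Phe) — missense.
Codon 8: AAU (Asn) → AGU (Ser) — missense.
Synonymous: 1 of 4.

1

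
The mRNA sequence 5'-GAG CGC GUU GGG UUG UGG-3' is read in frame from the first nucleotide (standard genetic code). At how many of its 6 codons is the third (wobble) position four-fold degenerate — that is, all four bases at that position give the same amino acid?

Codon 1 GAG (Glu): third position 2-fold.
Codon 2 CGC (Arg): third position 4-fold.
Codon 3 GUU (Val): third position 4-fold.
Codon 4 GGG (Gly): third position 4-fold.
Codon 5 UUG (Leu): third position 2-fold.
Codon 6 UGG (Trp): third position 1-fold.
Four-fold degenerate third positions: 3.

3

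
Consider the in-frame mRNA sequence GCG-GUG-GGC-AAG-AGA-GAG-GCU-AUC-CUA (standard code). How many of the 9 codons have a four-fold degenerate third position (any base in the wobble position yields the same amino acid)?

Codon 1 GCG (Ala): third position 4-fold.
Codon 2 GUG (Val): third position 4-fold.
Codon 3 GGC (Gly): third position 4-fold.
Codon 4 AAG (Lys): third position 2-fold.
Codon 5 AGA (Arg): third position 2-fold.
Codon 6 GAG (Glu): third position 2-fold.
Codon 7 GCU (Ala): third position 4-fold.
Codon 8 AUC (Ile): third position 3-fold.
Codon 9 CUA (Leu): third position 4-fold.
Four-fold degenerate third positions: 5.

5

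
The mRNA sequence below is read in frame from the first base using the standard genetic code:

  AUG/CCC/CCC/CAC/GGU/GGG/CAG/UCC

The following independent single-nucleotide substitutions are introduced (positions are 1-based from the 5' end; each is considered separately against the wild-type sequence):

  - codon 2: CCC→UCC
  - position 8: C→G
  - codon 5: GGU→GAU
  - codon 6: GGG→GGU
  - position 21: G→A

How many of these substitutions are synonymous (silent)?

Codon 2: CCC (Pro) → UCC (Ser) — missense.
Codon 3: CCC (Pro) → CGC (Arg) — missense.
Codon 5: GGU (Gly) → GAU (Asp) — missense.
Codon 6: GGG (Gly) → GGU (Gly) — synonymous.
Codon 7: CAG (Gln) → CAA (Gln) — synonymous.
Synonymous: 2 of 5.

2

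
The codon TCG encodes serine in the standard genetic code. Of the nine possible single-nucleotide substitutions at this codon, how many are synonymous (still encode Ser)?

3

Position 1: none → 0 synonymous.
Position 2: none → 0 synonymous.
Position 3: TCT, TCC, TCA → 3 synonymous.
Total: 0 + 0 + 3 = 3.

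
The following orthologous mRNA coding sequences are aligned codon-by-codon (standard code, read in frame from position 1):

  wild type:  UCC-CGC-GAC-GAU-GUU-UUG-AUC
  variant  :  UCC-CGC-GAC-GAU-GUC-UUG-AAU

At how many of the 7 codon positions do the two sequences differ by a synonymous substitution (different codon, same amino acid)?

1

Codon 1: UCC Ser / UCC Ser — identical.
Codon 2: CGC Arg / CGC Arg — identical.
Codon 3: GAC Asp / GAC Asp — identical.
Codon 4: GAU Asp / GAU Asp — identical.
Codon 5: GUU Val / GUC Val — synonymous.
Codon 6: UUG Leu / UUG Leu — identical.
Codon 7: AUC Ile / AAU Asn — nonsynonymous.
Synonymous differences: 1.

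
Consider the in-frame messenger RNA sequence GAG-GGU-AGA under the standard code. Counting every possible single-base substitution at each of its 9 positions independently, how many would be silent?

6

Codon 1 (GAG, Glu): 1 synonymous substitution.
Codon 2 (GGU, Gly): 3 synonymous substitutions.
Codon 3 (AGA, Arg): 2 synonymous substitutions.
Total: 1 + 3 + 2 = 6.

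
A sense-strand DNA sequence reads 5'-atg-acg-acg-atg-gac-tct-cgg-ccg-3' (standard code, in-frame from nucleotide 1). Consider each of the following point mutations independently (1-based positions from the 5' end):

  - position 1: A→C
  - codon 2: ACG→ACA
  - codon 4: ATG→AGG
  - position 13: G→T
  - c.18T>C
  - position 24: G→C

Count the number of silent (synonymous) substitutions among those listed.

Codon 1: ATG (Met) → CTG (Leu) — missense.
Codon 2: ACG (Thr) → ACA (Thr) — synonymous.
Codon 4: ATG (Met) → AGG (Arg) — missense.
Codon 5: GAC (Asp) → TAC (Tyr) — missense.
Codon 6: TCT (Ser) → TCC (Ser) — synonymous.
Codon 8: CCG (Pro) → CCC (Pro) — synonymous.
Synonymous: 3 of 6.

3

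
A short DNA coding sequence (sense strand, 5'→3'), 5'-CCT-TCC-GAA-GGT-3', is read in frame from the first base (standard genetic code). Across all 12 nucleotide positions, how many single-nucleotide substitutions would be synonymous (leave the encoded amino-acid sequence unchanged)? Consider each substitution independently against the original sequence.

10

Codon 1 (CCT, Pro): 3 synonymous substitutions.
Codon 2 (TCC, Ser): 3 synonymous substitutions.
Codon 3 (GAA, Glu): 1 synonymous substitution.
Codon 4 (GGT, Gly): 3 synonymous substitutions.
Total: 3 + 3 + 1 + 3 = 10.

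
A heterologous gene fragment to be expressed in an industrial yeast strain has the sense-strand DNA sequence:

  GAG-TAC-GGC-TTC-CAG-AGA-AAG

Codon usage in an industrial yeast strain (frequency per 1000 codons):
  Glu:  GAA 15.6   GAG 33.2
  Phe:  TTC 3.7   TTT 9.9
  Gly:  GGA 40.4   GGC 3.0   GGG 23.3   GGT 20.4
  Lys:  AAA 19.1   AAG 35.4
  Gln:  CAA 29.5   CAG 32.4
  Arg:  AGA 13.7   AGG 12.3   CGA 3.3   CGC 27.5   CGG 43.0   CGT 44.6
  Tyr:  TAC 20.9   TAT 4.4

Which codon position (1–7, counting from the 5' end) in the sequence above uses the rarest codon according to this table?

Codon 1 GAG (Glu): 33.2 per 1000.
Codon 2 TAC (Tyr): 20.9 per 1000.
Codon 3 GGC (Gly): 3.0 per 1000.
Codon 4 TTC (Phe): 3.7 per 1000.
Codon 5 CAG (Gln): 32.4 per 1000.
Codon 6 AGA (Arg): 13.7 per 1000.
Codon 7 AAG (Lys): 35.4 per 1000.
Lowest frequency is 3.0 at codon 3.

3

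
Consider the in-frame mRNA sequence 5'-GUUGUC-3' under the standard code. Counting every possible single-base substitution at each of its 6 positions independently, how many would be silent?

6

Codon 1 (GUU, Val): 3 synonymous substitutions.
Codon 2 (GUC, Val): 3 synonymous substitutions.
Total: 3 + 3 = 6.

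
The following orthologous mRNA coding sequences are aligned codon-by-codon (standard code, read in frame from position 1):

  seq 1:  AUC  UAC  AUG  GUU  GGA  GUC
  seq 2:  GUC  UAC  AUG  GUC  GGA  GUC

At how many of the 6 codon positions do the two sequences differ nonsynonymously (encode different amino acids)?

Codon 1: AUC Ile / GUC Val — nonsynonymous.
Codon 2: UAC Tyr / UAC Tyr — identical.
Codon 3: AUG Met / AUG Met — identical.
Codon 4: GUU Val / GUC Val — synonymous.
Codon 5: GGA Gly / GGA Gly — identical.
Codon 6: GUC Val / GUC Val — identical.
Nonsynonymous differences: 1.

1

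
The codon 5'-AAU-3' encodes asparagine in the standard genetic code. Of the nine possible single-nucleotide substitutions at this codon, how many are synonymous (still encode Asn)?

1

Position 1: none → 0 synonymous.
Position 2: none → 0 synonymous.
Position 3: AAC → 1 synonymous.
Total: 0 + 0 + 1 = 1.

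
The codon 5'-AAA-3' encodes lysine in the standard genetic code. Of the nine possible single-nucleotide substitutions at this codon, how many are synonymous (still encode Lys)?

Position 1: none → 0 synonymous.
Position 2: none → 0 synonymous.
Position 3: AAG → 1 synonymous.
Total: 0 + 0 + 1 = 1.

1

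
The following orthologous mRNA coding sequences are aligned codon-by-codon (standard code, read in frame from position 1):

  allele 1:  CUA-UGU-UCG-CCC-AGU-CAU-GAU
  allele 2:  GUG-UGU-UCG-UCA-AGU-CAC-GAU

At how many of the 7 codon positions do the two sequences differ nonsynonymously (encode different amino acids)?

Codon 1: CUA Leu / GUG Val — nonsynonymous.
Codon 2: UGU Cys / UGU Cys — identical.
Codon 3: UCG Ser / UCG Ser — identical.
Codon 4: CCC Pro / UCA Ser — nonsynonymous.
Codon 5: AGU Ser / AGU Ser — identical.
Codon 6: CAU His / CAC His — synonymous.
Codon 7: GAU Asp / GAU Asp — identical.
Nonsynonymous differences: 2.

2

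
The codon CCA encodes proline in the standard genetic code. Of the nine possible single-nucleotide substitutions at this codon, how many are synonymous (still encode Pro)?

Position 1: none → 0 synonymous.
Position 2: none → 0 synonymous.
Position 3: CCU, CCC, CCG → 3 synonymous.
Total: 0 + 0 + 3 = 3.

3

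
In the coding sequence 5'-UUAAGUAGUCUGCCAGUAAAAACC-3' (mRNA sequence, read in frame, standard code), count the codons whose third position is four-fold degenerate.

4

Codon 1 UUA (Leu): third position 2-fold.
Codon 2 AGU (Ser): third position 2-fold.
Codon 3 AGU (Ser): third position 2-fold.
Codon 4 CUG (Leu): third position 4-fold.
Codon 5 CCA (Pro): third position 4-fold.
Codon 6 GUA (Val): third position 4-fold.
Codon 7 AAA (Lys): third position 2-fold.
Codon 8 ACC (Thr): third position 4-fold.
Four-fold degenerate third positions: 4.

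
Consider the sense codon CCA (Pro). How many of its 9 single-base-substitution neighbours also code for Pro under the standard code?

3

Position 1: none → 0 synonymous.
Position 2: none → 0 synonymous.
Position 3: CCU, CCC, CCG → 3 synonymous.
Total: 0 + 0 + 3 = 3.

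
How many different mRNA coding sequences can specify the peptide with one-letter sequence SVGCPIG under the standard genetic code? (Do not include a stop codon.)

Ser: 6 codons.
Val: 4 codons.
Gly: 4 codons.
Cys: 2 codons.
Pro: 4 codons.
Ile: 3 codons.
Gly: 4 codons.
6 × 4 × 4 × 2 × 4 × 3 × 4 = 9216.

9216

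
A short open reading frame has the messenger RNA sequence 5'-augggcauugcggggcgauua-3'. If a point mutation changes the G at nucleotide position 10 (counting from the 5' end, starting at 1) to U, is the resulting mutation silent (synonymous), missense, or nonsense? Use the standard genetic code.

missense

Position 10 falls in codon 4: GCG → Ala.
After the substitution the codon is UCG → Ser.
Ala ≠ Ser, so this is a missense mutation.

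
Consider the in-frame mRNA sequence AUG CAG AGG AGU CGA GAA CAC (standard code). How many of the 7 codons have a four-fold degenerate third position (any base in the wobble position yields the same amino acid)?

Codon 1 AUG (Met): third position 1-fold.
Codon 2 CAG (Gln): third position 2-fold.
Codon 3 AGG (Arg): third position 2-fold.
Codon 4 AGU (Ser): third position 2-fold.
Codon 5 CGA (Arg): third position 4-fold.
Codon 6 GAA (Glu): third position 2-fold.
Codon 7 CAC (His): third position 2-fold.
Four-fold degenerate third positions: 1.

1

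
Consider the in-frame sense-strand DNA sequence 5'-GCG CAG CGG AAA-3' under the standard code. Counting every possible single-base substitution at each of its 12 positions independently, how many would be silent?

9

Codon 1 (GCG, Ala): 3 synonymous substitutions.
Codon 2 (CAG, Gln): 1 synonymous substitution.
Codon 3 (CGG, Arg): 4 synonymous substitutions.
Codon 4 (AAA, Lys): 1 synonymous substitution.
Total: 3 + 1 + 4 + 1 = 9.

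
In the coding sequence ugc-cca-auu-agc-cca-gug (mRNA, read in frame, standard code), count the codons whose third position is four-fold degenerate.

3

Codon 1 UGC (Cys): third position 2-fold.
Codon 2 CCA (Pro): third position 4-fold.
Codon 3 AUU (Ile): third position 3-fold.
Codon 4 AGC (Ser): third position 2-fold.
Codon 5 CCA (Pro): third position 4-fold.
Codon 6 GUG (Val): third position 4-fold.
Four-fold degenerate third positions: 3.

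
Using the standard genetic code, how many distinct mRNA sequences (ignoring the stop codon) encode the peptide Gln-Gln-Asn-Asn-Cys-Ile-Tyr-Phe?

Gln: 2 codons.
Gln: 2 codons.
Asn: 2 codons.
Asn: 2 codons.
Cys: 2 codons.
Ile: 3 codons.
Tyr: 2 codons.
Phe: 2 codons.
2 × 2 × 2 × 2 × 2 × 3 × 2 × 2 = 384.

384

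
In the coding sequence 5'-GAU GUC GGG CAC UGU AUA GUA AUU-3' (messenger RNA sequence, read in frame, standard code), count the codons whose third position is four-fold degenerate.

Codon 1 GAU (Asp): third position 2-fold.
Codon 2 GUC (Val): third position 4-fold.
Codon 3 GGG (Gly): third position 4-fold.
Codon 4 CAC (His): third position 2-fold.
Codon 5 UGU (Cys): third position 2-fold.
Codon 6 AUA (Ile): third position 3-fold.
Codon 7 GUA (Val): third position 4-fold.
Codon 8 AUU (Ile): third position 3-fold.
Four-fold degenerate third positions: 3.

3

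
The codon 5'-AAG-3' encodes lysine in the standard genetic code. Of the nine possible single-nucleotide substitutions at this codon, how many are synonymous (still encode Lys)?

Position 1: none → 0 synonymous.
Position 2: none → 0 synonymous.
Position 3: AAA → 1 synonymous.
Total: 0 + 0 + 1 = 1.

1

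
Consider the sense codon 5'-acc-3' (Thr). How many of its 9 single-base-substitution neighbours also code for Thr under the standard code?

Position 1: none → 0 synonymous.
Position 2: none → 0 synonymous.
Position 3: ACT, ACA, ACG → 3 synonymous.
Total: 0 + 0 + 3 = 3.

3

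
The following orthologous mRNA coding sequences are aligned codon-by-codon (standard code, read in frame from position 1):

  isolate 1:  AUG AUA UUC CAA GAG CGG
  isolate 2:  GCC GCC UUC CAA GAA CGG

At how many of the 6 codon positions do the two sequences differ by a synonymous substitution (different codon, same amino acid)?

Codon 1: AUG Met / GCC Ala — nonsynonymous.
Codon 2: AUA Ile / GCC Ala — nonsynonymous.
Codon 3: UUC Phe / UUC Phe — identical.
Codon 4: CAA Gln / CAA Gln — identical.
Codon 5: GAG Glu / GAA Glu — synonymous.
Codon 6: CGG Arg / CGG Arg — identical.
Synonymous differences: 1.

1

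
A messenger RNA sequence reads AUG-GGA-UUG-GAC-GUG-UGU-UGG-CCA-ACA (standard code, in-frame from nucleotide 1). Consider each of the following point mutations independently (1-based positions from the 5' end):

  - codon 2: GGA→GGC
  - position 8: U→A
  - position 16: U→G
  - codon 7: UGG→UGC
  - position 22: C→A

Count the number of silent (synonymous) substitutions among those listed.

1

Codon 2: GGA (Gly) → GGC (Gly) — synonymous.
Codon 3: UUG (Leu) → UAG (Stop) — nonsense.
Codon 6: UGU (Cys) → GGU (Gly) — missense.
Codon 7: UGG (Trp) → UGC (Cys) — missense.
Codon 8: CCA (Pro) → ACA (Thr) — missense.
Synonymous: 1 of 5.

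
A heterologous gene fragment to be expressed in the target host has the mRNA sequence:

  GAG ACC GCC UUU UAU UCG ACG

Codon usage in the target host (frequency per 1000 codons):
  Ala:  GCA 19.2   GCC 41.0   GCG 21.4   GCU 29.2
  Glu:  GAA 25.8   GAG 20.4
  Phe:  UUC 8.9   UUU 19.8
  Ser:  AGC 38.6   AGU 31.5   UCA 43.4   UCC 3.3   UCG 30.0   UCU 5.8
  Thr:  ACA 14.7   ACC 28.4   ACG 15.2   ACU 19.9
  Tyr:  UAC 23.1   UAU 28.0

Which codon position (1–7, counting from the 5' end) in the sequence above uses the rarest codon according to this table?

7

Codon 1 GAG (Glu): 20.4 per 1000.
Codon 2 ACC (Thr): 28.4 per 1000.
Codon 3 GCC (Ala): 41.0 per 1000.
Codon 4 UUU (Phe): 19.8 per 1000.
Codon 5 UAU (Tyr): 28.0 per 1000.
Codon 6 UCG (Ser): 30.0 per 1000.
Codon 7 ACG (Thr): 15.2 per 1000.
Lowest frequency is 15.2 at codon 7.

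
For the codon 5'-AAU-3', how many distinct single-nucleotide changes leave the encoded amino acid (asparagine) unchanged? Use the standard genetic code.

Position 1: none → 0 synonymous.
Position 2: none → 0 synonymous.
Position 3: AAC → 1 synonymous.
Total: 0 + 0 + 1 = 1.

1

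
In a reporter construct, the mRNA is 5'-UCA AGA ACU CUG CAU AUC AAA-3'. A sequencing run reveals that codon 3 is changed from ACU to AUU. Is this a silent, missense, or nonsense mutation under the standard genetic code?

Position 8 falls in codon 3: ACU → Thr.
After the substitution the codon is AUU → Ile.
Thr ≠ Ile, so this is a missense mutation.

missense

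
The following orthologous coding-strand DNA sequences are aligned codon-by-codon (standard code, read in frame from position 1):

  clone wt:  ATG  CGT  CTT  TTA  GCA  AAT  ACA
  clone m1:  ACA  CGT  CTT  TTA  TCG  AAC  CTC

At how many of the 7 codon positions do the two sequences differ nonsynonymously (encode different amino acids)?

3

Codon 1: ATG Met / ACA Thr — nonsynonymous.
Codon 2: CGT Arg / CGT Arg — identical.
Codon 3: CTT Leu / CTT Leu — identical.
Codon 4: TTA Leu / TTA Leu — identical.
Codon 5: GCA Ala / TCG Ser — nonsynonymous.
Codon 6: AAT Asn / AAC Asn — synonymous.
Codon 7: ACA Thr / CTC Leu — nonsynonymous.
Nonsynonymous differences: 3.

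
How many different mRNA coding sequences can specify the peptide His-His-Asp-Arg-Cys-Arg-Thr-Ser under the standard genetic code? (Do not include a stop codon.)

13824

His: 2 codons.
His: 2 codons.
Asp: 2 codons.
Arg: 6 codons.
Cys: 2 codons.
Arg: 6 codons.
Thr: 4 codons.
Ser: 6 codons.
2 × 2 × 2 × 6 × 2 × 6 × 4 × 6 = 13824.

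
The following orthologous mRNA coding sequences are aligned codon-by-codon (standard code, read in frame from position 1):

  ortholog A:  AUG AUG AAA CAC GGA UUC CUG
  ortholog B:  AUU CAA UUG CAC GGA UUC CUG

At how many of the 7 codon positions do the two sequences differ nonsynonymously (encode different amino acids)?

Codon 1: AUG Met / AUU Ile — nonsynonymous.
Codon 2: AUG Met / CAA Gln — nonsynonymous.
Codon 3: AAA Lys / UUG Leu — nonsynonymous.
Codon 4: CAC His / CAC His — identical.
Codon 5: GGA Gly / GGA Gly — identical.
Codon 6: UUC Phe / UUC Phe — identical.
Codon 7: CUG Leu / CUG Leu — identical.
Nonsynonymous differences: 3.

3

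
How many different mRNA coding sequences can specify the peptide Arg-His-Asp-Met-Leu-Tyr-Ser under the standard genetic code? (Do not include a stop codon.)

Arg: 6 codons.
His: 2 codons.
Asp: 2 codons.
Met: 1 codon.
Leu: 6 codons.
Tyr: 2 codons.
Ser: 6 codons.
6 × 2 × 2 × 1 × 6 × 2 × 6 = 1728.

1728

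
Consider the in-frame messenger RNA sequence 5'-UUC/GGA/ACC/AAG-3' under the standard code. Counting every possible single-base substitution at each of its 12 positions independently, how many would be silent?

8

Codon 1 (UUC, Phe): 1 synonymous substitution.
Codon 2 (GGA, Gly): 3 synonymous substitutions.
Codon 3 (ACC, Thr): 3 synonymous substitutions.
Codon 4 (AAG, Lys): 1 synonymous substitution.
Total: 1 + 3 + 3 + 1 = 8.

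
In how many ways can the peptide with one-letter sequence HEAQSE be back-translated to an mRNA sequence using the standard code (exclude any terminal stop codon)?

His: 2 codons.
Glu: 2 codons.
Ala: 4 codons.
Gln: 2 codons.
Ser: 6 codons.
Glu: 2 codons.
2 × 2 × 4 × 2 × 6 × 2 = 384.

384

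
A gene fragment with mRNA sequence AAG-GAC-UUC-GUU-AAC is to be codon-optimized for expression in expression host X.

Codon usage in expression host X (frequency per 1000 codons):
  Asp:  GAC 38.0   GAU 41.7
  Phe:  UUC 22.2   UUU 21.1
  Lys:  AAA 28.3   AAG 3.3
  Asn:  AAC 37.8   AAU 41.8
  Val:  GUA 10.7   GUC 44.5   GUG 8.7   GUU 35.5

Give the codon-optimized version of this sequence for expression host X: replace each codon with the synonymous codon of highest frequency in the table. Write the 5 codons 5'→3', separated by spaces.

AAA GAU UUC GUC AAU

Codon 1 (Lys): best is AAA at 28.3.
Codon 2 (Asp): best is GAU at 41.7.
Codon 3 (Phe): best is UUC at 22.2.
Codon 4 (Val): best is GUC at 44.5.
Codon 5 (Asn): best is AAU at 41.8.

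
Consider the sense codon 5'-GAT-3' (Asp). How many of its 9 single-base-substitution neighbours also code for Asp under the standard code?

Position 1: none → 0 synonymous.
Position 2: none → 0 synonymous.
Position 3: GAC → 1 synonymous.
Total: 0 + 0 + 1 = 1.

1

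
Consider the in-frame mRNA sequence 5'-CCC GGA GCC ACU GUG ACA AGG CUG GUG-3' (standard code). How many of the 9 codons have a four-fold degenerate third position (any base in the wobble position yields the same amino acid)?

Codon 1 CCC (Pro): third position 4-fold.
Codon 2 GGA (Gly): third position 4-fold.
Codon 3 GCC (Ala): third position 4-fold.
Codon 4 ACU (Thr): third position 4-fold.
Codon 5 GUG (Val): third position 4-fold.
Codon 6 ACA (Thr): third position 4-fold.
Codon 7 AGG (Arg): third position 2-fold.
Codon 8 CUG (Leu): third position 4-fold.
Codon 9 GUG (Val): third position 4-fold.
Four-fold degenerate third positions: 8.

8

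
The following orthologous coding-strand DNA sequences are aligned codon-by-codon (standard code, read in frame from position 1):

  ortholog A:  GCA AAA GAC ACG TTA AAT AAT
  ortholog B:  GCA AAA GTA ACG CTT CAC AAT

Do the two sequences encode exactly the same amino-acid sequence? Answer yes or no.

Codon 1: GCA Ala / GCA Ala — identical.
Codon 2: AAA Lys / AAA Lys — identical.
Codon 3: GAC Asp / GTA Val — nonsynonymous.
Codon 4: ACG Thr / ACG Thr — identical.
Codon 5: TTA Leu / CTT Leu — synonymous.
Codon 6: AAT Asn / CAC His — nonsynonymous.
Codon 7: AAT Asn / AAT Asn — identical.
Nonsynonymous differences: 2 → different protein.

no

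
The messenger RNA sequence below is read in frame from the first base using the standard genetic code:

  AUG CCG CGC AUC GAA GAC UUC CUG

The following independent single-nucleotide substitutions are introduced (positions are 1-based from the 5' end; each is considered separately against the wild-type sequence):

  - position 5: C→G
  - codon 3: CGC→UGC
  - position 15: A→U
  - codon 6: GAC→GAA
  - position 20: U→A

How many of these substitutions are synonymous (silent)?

Codon 2: CCG (Pro) → CGG (Arg) — missense.
Codon 3: CGC (Arg) → UGC (Cys) — missense.
Codon 5: GAA (Glu) → GAU (Asp) — missense.
Codon 6: GAC (Asp) → GAA (Glu) — missense.
Codon 7: UUC (Phe) → UAC (Tyr) — missense.
Synonymous: 0 of 5.

0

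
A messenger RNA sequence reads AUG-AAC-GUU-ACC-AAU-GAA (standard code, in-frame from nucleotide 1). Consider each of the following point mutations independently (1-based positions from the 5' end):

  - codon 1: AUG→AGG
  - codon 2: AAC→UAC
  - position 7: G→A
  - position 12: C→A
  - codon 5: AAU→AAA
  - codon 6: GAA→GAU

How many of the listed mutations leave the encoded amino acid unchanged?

1

Codon 1: AUG (Met) → AGG (Arg) — missense.
Codon 2: AAC (Asn) → UAC (Tyr) — missense.
Codon 3: GUU (Val) → AUU (Ile) — missense.
Codon 4: ACC (Thr) → ACA (Thr) — synonymous.
Codon 5: AAU (Asn) → AAA (Lys) — missense.
Codon 6: GAA (Glu) → GAU (Asp) — missense.
Synonymous: 1 of 6.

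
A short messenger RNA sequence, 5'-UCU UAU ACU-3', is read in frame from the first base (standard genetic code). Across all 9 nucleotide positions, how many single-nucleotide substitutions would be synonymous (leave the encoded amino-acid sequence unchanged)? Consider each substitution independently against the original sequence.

7

Codon 1 (UCU, Ser): 3 synonymous substitutions.
Codon 2 (UAU, Tyr): 1 synonymous substitution.
Codon 3 (ACU, Thr): 3 synonymous substitutions.
Total: 3 + 1 + 3 = 7.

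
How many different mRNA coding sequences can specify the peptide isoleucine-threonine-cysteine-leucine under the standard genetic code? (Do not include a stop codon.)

144

Ile: 3 codons.
Thr: 4 codons.
Cys: 2 codons.
Leu: 6 codons.
3 × 4 × 2 × 6 = 144.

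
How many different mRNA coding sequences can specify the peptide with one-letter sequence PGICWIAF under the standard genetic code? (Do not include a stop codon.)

Pro: 4 codons.
Gly: 4 codons.
Ile: 3 codons.
Cys: 2 codons.
Trp: 1 codon.
Ile: 3 codons.
Ala: 4 codons.
Phe: 2 codons.
4 × 4 × 3 × 2 × 1 × 3 × 4 × 2 = 2304.

2304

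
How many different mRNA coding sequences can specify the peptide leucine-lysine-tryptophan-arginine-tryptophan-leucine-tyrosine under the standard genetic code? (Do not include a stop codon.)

864

Leu: 6 codons.
Lys: 2 codons.
Trp: 1 codon.
Arg: 6 codons.
Trp: 1 codon.
Leu: 6 codons.
Tyr: 2 codons.
6 × 2 × 1 × 6 × 1 × 6 × 2 = 864.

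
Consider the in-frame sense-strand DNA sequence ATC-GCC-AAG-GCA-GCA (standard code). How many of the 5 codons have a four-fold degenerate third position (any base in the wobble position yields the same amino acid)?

3

Codon 1 ATC (Ile): third position 3-fold.
Codon 2 GCC (Ala): third position 4-fold.
Codon 3 AAG (Lys): third position 2-fold.
Codon 4 GCA (Ala): third position 4-fold.
Codon 5 GCA (Ala): third position 4-fold.
Four-fold degenerate third positions: 3.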